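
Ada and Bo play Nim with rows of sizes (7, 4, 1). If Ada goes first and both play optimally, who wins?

Nim-sum: 7 XOR 4 XOR 1 = 2.
The nim-sum is 2 ≠ 0, so this is an N-position: the player to move can win; Ada has a winning move.

Ada wins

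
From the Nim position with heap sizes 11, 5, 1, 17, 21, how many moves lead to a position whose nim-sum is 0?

1

Nim-sum: 11 ^ 5 ^ 1 ^ 17 ^ 21 = 11.
The overall nim-sum is X = 11. A heap of size p has a winning move iff p XOR X < p (reduce it to p XOR X).
  11: 11 XOR 11 = 0 < 11 — winning move (to 0).
  5: 5 XOR 11 = 14 ≥ 5 — no move.
  1: 1 XOR 11 = 10 ≥ 1 — no move.
  17: 17 XOR 11 = 26 ≥ 17 — no move.
  21: 21 XOR 11 = 30 ≥ 21 — no move.
That gives 1 winning move.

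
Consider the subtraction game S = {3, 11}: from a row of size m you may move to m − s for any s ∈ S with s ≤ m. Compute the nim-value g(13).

2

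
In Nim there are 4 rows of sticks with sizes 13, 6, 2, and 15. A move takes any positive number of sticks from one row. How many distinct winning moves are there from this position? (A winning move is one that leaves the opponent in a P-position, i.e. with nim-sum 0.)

Nim-sum: 13 ^ 6 ^ 2 ^ 15 = 6.
The overall nim-sum is X = 6. A row of size p has a winning move iff p XOR X < p (reduce it to p XOR X).
  13: 13 XOR 6 = 11 < 13 — winning move (to 11).
  6: 6 XOR 6 = 0 < 6 — winning move (to 0).
  2: 2 XOR 6 = 4 ≥ 2 — no move.
  15: 15 XOR 6 = 9 < 15 — winning move (to 9).
That gives 3 winning moves.

3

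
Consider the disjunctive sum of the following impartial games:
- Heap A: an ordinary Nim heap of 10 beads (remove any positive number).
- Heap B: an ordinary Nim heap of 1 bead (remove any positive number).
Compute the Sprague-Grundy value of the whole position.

Heap A is a plain Nim heap of size 10, so its Grundy value is 10.
Heap B is a plain Nim heap of size 1, so its Grundy value is 1.
By the Sprague-Grundy theorem, the Grundy value of a sum of independent games is the XOR of the component values.
Combined value = 10 XOR 1 = 11.

11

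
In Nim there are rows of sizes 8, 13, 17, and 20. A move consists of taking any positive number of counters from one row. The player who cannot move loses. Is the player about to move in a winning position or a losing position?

Nim-sum: 8 ^ 13 ^ 17 ^ 20 = 0.
The nim-sum is 0, so this is a P-position: the player to move is in a losing position under optimal play.

Losing position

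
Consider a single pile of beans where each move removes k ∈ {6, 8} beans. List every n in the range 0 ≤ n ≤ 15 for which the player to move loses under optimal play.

Compute g(0), g(1), … for moves {6, 8}:
k:     0  1  2  3  4  5  6  7  8  9 10 11 12 13 14 15
g(k):  0  0  0  0  0  0  1  1  1  1  1  1  2  2  0  0
The P-positions (g = 0) in 0..15 are 0, 1, 2, 3, 4, 5, 14, 15.

0, 1, 2, 3, 4, 5, 14, 15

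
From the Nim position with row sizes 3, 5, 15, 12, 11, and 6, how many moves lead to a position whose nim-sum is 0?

3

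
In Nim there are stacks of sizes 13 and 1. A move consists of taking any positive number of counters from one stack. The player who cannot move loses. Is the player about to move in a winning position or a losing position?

Winning position

Compute the nim-sum pairwise:
13 XOR 1 = 12
The nim-sum is 12 ≠ 0, so this is an N-position: the player to move can win.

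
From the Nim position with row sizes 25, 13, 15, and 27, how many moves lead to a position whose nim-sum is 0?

0

In binary:
  11001  (25)
  01101  (13)
  01111  (15)
  11011  (27)
  -----
  00000  (0)
The nim-sum is already 0, so every move leaves a nonzero nim-sum — there are no winning moves.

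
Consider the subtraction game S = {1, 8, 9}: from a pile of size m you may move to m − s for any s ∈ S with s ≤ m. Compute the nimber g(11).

3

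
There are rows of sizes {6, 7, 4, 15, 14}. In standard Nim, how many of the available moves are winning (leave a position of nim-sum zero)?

Nim-sum: 6 ⊕ 7 ⊕ 4 ⊕ 15 ⊕ 14 = 4.
The overall nim-sum is X = 4. A row of size p has a winning move iff p XOR X < p (reduce it to p XOR X).
  6: 6 XOR 4 = 2 < 6 — winning move (to 2).
  7: 7 XOR 4 = 3 < 7 — winning move (to 3).
  4: 4 XOR 4 = 0 < 4 — winning move (to 0).
  15: 15 XOR 4 = 11 < 15 — winning move (to 11).
  14: 14 XOR 4 = 10 < 14 — winning move (to 10).
That gives 5 winning moves.

5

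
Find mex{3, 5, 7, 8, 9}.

0 is not in the set, so the mex is 0.

0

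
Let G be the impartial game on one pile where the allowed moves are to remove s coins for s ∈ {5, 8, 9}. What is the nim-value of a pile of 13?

2

Compute g(0), g(1), … for moves {5, 8, 9}:
k:     0  1  2  3  4  5  6  7  8  9 10 11 12 13
g(k):  0  0  0  0  0  1  1  1  1  1  2  2  2  2
So g(13) = 2.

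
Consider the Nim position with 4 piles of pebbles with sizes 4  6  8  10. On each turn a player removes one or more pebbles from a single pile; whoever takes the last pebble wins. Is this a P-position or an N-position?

In binary:
  0100  (4)
  0110  (6)
  1000  (8)
  1010  (10)
  ----
  0000  (0)
The nim-sum is 0, so this is a P-position: the player to move is in a losing position under optimal play.

P-position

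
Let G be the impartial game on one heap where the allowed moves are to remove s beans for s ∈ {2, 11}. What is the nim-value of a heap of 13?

Build the Grundy sequence with g(k) = mex{g(k−s) : s ∈ {2, 11}, s ≤ k}:
k:     0  1  2  3  4  5  6  7  8  9 10 11 12 13
g(k):  0  0  1  1  0  0  1  1  0  0  1  1  2  0
So g(13) = 0.

0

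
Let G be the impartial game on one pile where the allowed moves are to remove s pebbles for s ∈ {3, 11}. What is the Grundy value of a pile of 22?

Build the Grundy sequence with g(k) = mex{g(k−s) : s ∈ {3, 11}, s ≤ k}:
k:     0  1  2  3  4  5  6  7  8  9 10 11 12 13 14 15 16 17 18 19 20 21 22
g(k):  0  0  0  1  1  1  0  0  0  1  1  1  2  2  0  0  0  1  1  1  0  0  0
So g(22) = 0.

0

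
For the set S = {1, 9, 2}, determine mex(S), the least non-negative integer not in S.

0 is not in the set, so the mex is 0.

0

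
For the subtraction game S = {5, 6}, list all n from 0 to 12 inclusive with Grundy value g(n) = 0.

0, 1, 2, 3, 4, 11, 12

Compute g(0), g(1), … for moves {5, 6}:
k:     0  1  2  3  4  5  6  7  8  9 10 11 12
g(k):  0  0  0  0  0  1  1  1  1  1  2  0  0
The P-positions (g = 0) in 0..12 are 0, 1, 2, 3, 4, 11, 12.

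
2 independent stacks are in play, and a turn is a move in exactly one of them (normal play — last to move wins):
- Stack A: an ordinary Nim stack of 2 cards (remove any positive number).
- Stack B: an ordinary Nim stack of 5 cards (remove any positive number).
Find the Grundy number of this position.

7

Stack A is a plain Nim stack of size 2, so its Grundy value is 2.
Stack B is a plain Nim stack of size 5, so its Grundy value is 5.
By the Sprague-Grundy theorem, the Grundy value of a sum of independent games is the XOR of the component values.
Combined value = 2 ⊕ 5 = 7.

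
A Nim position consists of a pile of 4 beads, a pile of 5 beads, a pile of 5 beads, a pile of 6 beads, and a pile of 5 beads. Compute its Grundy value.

7

Bitwise XOR of the heap sizes:
  100  (4)
  101  (5)
  101  (5)
  110  (6)
  101  (5)
  ---
  111  (7)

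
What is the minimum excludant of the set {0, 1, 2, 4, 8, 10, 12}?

3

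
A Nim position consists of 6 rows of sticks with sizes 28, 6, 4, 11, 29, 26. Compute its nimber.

18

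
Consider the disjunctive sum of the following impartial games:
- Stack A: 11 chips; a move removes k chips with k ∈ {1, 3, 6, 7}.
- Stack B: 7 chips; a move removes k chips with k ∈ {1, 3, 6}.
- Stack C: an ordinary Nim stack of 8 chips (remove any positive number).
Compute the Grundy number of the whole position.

8

For stack A, compute g(0), g(1), … with moves {1, 3, 6, 7}:
g(0) = mex{} = 0
g(1) = mex{0} = 1
g(2) = mex{1} = 0
g(3) = mex{0} = 1
g(4) = mex{1} = 0
g(5) = mex{0} = 1
g(6) = mex{0,1} = 2
g(7) = mex{0,1,2} = 3
g(8) = mex{0,1,3} = 2
g(9) = mex{0,1,2} = 3
g(10) = mex{0,1,3} = 2
g(11) = mex{0,1,2} = 3
So g(11) = 3.
Build the Grundy sequence for stack B with g(k) = mex{g(k−s) : s ∈ {1, 3, 6}, s ≤ k}:
k:     0  1  2  3  4  5  6  7
g(k):  0  1  0  1  0  1  2  3
So g(7) = 3.
Stack C is a plain Nim stack of size 8, so its Grundy value is 8.
The value of a disjunctive sum is the nim-sum of the parts.
Combined value = 3 XOR 3 XOR 8 = 8.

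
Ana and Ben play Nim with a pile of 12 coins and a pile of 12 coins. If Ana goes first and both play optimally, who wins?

Ben wins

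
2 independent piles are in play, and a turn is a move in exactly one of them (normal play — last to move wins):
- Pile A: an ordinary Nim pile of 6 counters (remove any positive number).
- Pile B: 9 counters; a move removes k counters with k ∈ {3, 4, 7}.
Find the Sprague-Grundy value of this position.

5

Pile A is a plain Nim pile of size 6, so its Grundy value is 6.
For pile B, compute g(0), g(1), … with moves {3, 4, 7}:
k:     0  1  2  3  4  5  6  7  8  9
g(k):  0  0  0  1  1  1  2  2  2  3
So g(9) = 3.
By the Sprague-Grundy theorem, the Grundy value of a sum of independent games is the XOR of the component values.
Combined value = 6 ⊕ 3 = 5.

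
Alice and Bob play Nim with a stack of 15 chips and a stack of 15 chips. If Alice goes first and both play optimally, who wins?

Bob wins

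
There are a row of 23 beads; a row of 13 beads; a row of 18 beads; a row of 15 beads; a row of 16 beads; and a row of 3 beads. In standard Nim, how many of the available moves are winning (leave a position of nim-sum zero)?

3

Nim-sum: 23 ^ 13 ^ 18 ^ 15 ^ 16 ^ 3 = 20.
The overall nim-sum is X = 20. A row of size p has a winning move iff p XOR X < p (reduce it to p XOR X).
  23: 23 XOR 20 = 3 < 23 — winning move (to 3).
  13: 13 XOR 20 = 25 ≥ 13 — no move.
  18: 18 XOR 20 = 6 < 18 — winning move (to 6).
  15: 15 XOR 20 = 27 ≥ 15 — no move.
  16: 16 XOR 20 = 4 < 16 — winning move (to 4).
  3: 3 XOR 20 = 23 ≥ 3 — no move.
That gives 3 winning moves.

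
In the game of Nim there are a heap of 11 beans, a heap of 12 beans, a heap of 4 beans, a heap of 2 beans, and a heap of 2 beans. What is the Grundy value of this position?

3

Nim-sum: 11 ^ 12 ^ 4 ^ 2 ^ 2 = 3.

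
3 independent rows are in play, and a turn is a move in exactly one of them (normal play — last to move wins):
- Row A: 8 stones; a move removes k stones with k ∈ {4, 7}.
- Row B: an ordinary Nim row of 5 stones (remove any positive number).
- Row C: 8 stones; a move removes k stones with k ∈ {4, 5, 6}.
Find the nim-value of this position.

5

Build the Grundy sequence for row A with g(k) = mex{g(k−s) : s ∈ {4, 7}, s ≤ k}:
k:     0  1  2  3  4  5  6  7  8
g(k):  0  0  0  0  1  1  1  1  2
So g(8) = 2.
Row B is a plain Nim row of size 5, so its Grundy value is 5.
For row C, compute g(0), g(1), … with moves {4, 5, 6}:
k:     0  1  2  3  4  5  6  7  8
g(k):  0  0  0  0  1  1  1  1  2
So g(8) = 2.
The value of a disjunctive sum is the nim-sum of the parts.
Combined value = 2 ⊕ 5 ⊕ 2 = 5.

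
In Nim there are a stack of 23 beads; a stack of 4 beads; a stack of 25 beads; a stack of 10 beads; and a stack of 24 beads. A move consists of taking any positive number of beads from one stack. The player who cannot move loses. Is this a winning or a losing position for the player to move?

Winning position

Nim-sum: 23 ⊕ 4 ⊕ 25 ⊕ 10 ⊕ 24 = 24.
The nim-sum is 24 ≠ 0, so this is an N-position: the player to move can win.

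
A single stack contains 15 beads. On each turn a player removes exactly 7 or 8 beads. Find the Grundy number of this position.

0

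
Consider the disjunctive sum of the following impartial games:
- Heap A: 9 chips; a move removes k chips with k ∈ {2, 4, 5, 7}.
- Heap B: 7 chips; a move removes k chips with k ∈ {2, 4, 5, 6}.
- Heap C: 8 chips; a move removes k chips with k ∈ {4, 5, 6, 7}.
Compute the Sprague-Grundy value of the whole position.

1

For heap A, compute g(0), g(1), … with moves {2, 4, 5, 7}:
k:     0  1  2  3  4  5  6  7  8  9
g(k):  0  0  1  1  2  2  3  3  4  0
So g(9) = 0.
Build the Grundy sequence for heap B with g(k) = mex{g(k−s) : s ∈ {2, 4, 5, 6}, s ≤ k}:
k:     0  1  2  3  4  5  6  7
g(k):  0  0  1  1  2  2  3  3
So g(7) = 3.
Grundy values for heap C (subtraction set {4, 5, 6, 7}):
k:     0  1  2  3  4  5  6  7  8
g(k):  0  0  0  0  1  1  1  1  2
So g(8) = 2.
The value of a disjunctive sum is the nim-sum of the parts.
Combined value = 0 XOR 3 XOR 2 = 1.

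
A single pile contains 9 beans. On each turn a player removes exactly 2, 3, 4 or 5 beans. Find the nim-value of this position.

1

Compute g(0), g(1), … for moves {2, 3, 4, 5}:
g(0) = mex{} = 0
g(1) = mex{} = 0
g(2) = mex{0} = 1
g(3) = mex{0} = 1
g(4) = mex{0,1} = 2
g(5) = mex{0,1} = 2
g(6) = mex{0,1,2} = 3
g(7) = mex{1,2} = 0
g(8) = mex{1,2,3} = 0
g(9) = mex{0,2,3} = 1
So g(9) = 1.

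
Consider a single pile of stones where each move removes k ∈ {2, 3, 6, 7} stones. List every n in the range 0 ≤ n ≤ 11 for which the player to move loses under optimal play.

0, 1, 5, 9, 10

Grundy values for subtraction set {2, 3, 6, 7}:
g(0) = mex{} = 0
g(1) = mex{} = 0
g(2) = mex{0} = 1
g(3) = mex{0} = 1
g(4) = mex{0,1} = 2
g(5) = mex{1} = 0
g(6) = mex{0,1,2} = 3
g(7) = mex{0,2} = 1
g(8) = mex{0,1,3} = 2
g(9) = mex{1,3} = 0
g(10) = mex{1,2} = 0
g(11) = mex{0,2} = 1
The P-positions (g = 0) in 0..11 are 0, 1, 5, 9, 10.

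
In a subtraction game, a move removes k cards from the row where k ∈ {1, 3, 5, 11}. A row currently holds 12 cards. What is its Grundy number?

0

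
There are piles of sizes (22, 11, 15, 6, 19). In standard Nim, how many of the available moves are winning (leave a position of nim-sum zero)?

3

Nim-sum: 22 ⊕ 11 ⊕ 15 ⊕ 6 ⊕ 19 = 7.
The overall nim-sum is X = 7. A pile of size p has a winning move iff p XOR X < p (reduce it to p XOR X).
  22: 22 XOR 7 = 17 < 22 — winning move (to 17).
  11: 11 XOR 7 = 12 ≥ 11 — no move.
  15: 15 XOR 7 = 8 < 15 — winning move (to 8).
  6: 6 XOR 7 = 1 < 6 — winning move (to 1).
  19: 19 XOR 7 = 20 ≥ 19 — no move.
That gives 3 winning moves.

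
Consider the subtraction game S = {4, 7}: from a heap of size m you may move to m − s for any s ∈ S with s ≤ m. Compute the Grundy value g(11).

0

Compute g(0), g(1), … for moves {4, 7}:
g(0) = mex{} = 0
g(1) = mex{} = 0
g(2) = mex{} = 0
g(3) = mex{} = 0
g(4) = mex{0} = 1
g(5) = mex{0} = 1
g(6) = mex{0} = 1
g(7) = mex{0} = 1
g(8) = mex{0,1} = 2
g(9) = mex{0,1} = 2
g(10) = mex{0,1} = 2
g(11) = mex{1} = 0
So g(11) = 0.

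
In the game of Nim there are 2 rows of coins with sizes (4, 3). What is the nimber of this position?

7

Compute the nim-sum pairwise:
4 XOR 3 = 7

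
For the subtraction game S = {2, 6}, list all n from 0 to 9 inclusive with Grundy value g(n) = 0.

Grundy values for subtraction set {2, 6}:
k:     0  1  2  3  4  5  6  7  8  9
g(k):  0  0  1  1  0  0  1  1  0  0
The P-positions (g = 0) in 0..9 are 0, 1, 4, 5, 8, 9.

0, 1, 4, 5, 8, 9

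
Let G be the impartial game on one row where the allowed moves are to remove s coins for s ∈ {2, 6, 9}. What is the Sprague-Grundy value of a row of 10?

1

Build the Grundy sequence with g(k) = mex{g(k−s) : s ∈ {2, 6, 9}, s ≤ k}:
k:     0  1  2  3  4  5  6  7  8  9 10
g(k):  0  0  1  1  0  0  1  1  0  2  1
So g(10) = 1.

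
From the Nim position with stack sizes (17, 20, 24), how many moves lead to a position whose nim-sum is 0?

3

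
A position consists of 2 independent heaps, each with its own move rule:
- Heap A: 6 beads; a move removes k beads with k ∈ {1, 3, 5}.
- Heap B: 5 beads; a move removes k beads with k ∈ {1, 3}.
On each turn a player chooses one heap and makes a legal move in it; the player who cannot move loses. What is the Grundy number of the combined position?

For heap A, compute g(0), g(1), … with moves {1, 3, 5}:
g(0) = mex{} = 0
g(1) = mex{0} = 1
g(2) = mex{1} = 0
g(3) = mex{0} = 1
g(4) = mex{1} = 0
g(5) = mex{0} = 1
g(6) = mex{1} = 0
So g(6) = 0.
Grundy values for heap B (subtraction set {1, 3}):
g(0) = mex{} = 0
g(1) = mex{0} = 1
g(2) = mex{1} = 0
g(3) = mex{0} = 1
g(4) = mex{1} = 0
g(5) = mex{0} = 1
So g(5) = 1.
The value of a disjunctive sum is the nim-sum of the parts.
Combined value = 0 XOR 1 = 1.

1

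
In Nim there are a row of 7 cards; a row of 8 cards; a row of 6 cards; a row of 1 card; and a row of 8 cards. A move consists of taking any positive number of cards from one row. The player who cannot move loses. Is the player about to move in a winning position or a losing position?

Losing position

Nim-sum: 7 ⊕ 8 ⊕ 6 ⊕ 1 ⊕ 8 = 0.
The nim-sum is 0, so this is a P-position: the player to move is in a losing position under optimal play.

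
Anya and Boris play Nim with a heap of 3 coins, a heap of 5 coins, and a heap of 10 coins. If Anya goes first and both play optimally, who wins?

Anya wins

Compute the nim-sum pairwise:
3 ⊕ 5 = 6
6 ⊕ 10 = 12
The nim-sum is 12 ≠ 0, so this is an N-position: the player to move can win; Anya has a winning move.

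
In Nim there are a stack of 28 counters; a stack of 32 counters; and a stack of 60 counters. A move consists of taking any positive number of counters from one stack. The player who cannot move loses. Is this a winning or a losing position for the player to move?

Losing position

Compute the nim-sum pairwise:
28 ^ 32 = 60
60 ^ 60 = 0
The nim-sum is 0, so this is a P-position: the player to move is in a losing position under optimal play.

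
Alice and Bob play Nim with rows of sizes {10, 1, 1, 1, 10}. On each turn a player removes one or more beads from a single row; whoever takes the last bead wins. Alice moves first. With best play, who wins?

Alice wins

Compute the nim-sum pairwise:
10 ^ 1 = 11
11 ^ 1 = 10
10 ^ 1 = 11
11 ^ 10 = 1
The nim-sum is 1 ≠ 0, so this is an N-position: the player to move can win; Alice has a winning move.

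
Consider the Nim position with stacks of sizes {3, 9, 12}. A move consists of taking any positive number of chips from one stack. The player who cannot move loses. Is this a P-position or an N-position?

N-position

In binary:
  0011  (3)
  1001  (9)
  1100  (12)
  ----
  0110  (6)
The nim-sum is 6 ≠ 0, so this is an N-position: the player to move can win.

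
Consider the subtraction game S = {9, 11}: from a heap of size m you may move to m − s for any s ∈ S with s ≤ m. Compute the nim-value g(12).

1

Compute g(0), g(1), … for moves {9, 11}:
k:     0  1  2  3  4  5  6  7  8  9 10 11 12
g(k):  0  0  0  0  0  0  0  0  0  1  1  1  1
So g(12) = 1.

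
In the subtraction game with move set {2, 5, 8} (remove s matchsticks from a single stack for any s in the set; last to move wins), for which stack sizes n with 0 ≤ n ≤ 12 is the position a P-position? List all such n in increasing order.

0, 1, 4, 7, 10, 11

Grundy values for subtraction set {2, 5, 8}:
k:     0  1  2  3  4  5  6  7  8  9 10 11 12
g(k):  0  0  1  1  0  2  1  0  2  1  0  0  1
The P-positions (g = 0) in 0..12 are 0, 1, 4, 7, 10, 11.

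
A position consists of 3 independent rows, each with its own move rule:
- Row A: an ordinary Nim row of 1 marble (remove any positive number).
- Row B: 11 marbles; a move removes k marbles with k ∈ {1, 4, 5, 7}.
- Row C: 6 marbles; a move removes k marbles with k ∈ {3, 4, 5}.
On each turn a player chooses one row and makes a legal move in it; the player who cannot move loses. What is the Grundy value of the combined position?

Row A is a plain Nim row of size 1, so its Grundy value is 1.
Build the Grundy sequence for row B with g(k) = mex{g(k−s) : s ∈ {1, 4, 5, 7}, s ≤ k}:
g(0) = mex{} = 0
g(1) = mex{0} = 1
g(2) = mex{1} = 0
g(3) = mex{0} = 1
g(4) = mex{0,1} = 2
g(5) = mex{0,1,2} = 3
g(6) = mex{0,1,3} = 2
g(7) = mex{0,1,2} = 3
g(8) = mex{1,2,3} = 0
g(9) = mex{0,2,3} = 1
g(10) = mex{1,2,3} = 0
g(11) = mex{0,2,3} = 1
So g(11) = 1.
Build the Grundy sequence for row C with g(k) = mex{g(k−s) : s ∈ {3, 4, 5}, s ≤ k}:
k:     0  1  2  3  4  5  6
g(k):  0  0  0  1  1  1  2
So g(6) = 2.
By the Sprague-Grundy theorem, the Grundy value of a sum of independent games is the XOR of the component values.
Combined value = 1 ⊕ 1 ⊕ 2 = 2.

2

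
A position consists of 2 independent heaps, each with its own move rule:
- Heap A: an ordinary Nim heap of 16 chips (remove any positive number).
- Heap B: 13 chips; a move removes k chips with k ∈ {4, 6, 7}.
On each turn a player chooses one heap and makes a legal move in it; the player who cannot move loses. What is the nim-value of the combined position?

16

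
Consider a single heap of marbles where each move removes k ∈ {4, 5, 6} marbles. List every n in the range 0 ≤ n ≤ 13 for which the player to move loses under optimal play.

0, 1, 2, 3, 10, 11, 12, 13

Grundy values for subtraction set {4, 5, 6}:
g(0) = mex{} = 0
g(1) = mex{} = 0
g(2) = mex{} = 0
g(3) = mex{} = 0
g(4) = mex{0} = 1
g(5) = mex{0} = 1
g(6) = mex{0} = 1
g(7) = mex{0} = 1
g(8) = mex{0,1} = 2
g(9) = mex{0,1} = 2
g(10) = mex{1} = 0
g(11) = mex{1} = 0
g(12) = mex{1,2} = 0
g(13) = mex{1,2} = 0
The P-positions (g = 0) in 0..13 are 0, 1, 2, 3, 10, 11, 12, 13.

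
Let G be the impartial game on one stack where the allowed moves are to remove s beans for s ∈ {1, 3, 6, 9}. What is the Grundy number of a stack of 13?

1

Compute g(0), g(1), … for moves {1, 3, 6, 9}:
g(0) = mex{} = 0
g(1) = mex{0} = 1
g(2) = mex{1} = 0
g(3) = mex{0} = 1
g(4) = mex{1} = 0
g(5) = mex{0} = 1
g(6) = mex{0,1} = 2
g(7) = mex{0,1,2} = 3
g(8) = mex{0,1,3} = 2
g(9) = mex{0,1,2} = 3
g(10) = mex{0,1,3} = 2
g(11) = mex{0,1,2} = 3
g(12) = mex{1,2,3} = 0
g(13) = mex{0,2,3} = 1
So g(13) = 1.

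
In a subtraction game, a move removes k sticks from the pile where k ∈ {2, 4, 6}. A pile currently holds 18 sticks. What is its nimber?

1

Compute g(0), g(1), … for moves {2, 4, 6}:
k:     0  1  2  3  4  5  6  7  8  9 10 11 12 13 14 15 16 17 18
g(k):  0  0  1  1  2  2  3  3  0  0  1  1  2  2  3  3  0  0  1
So g(18) = 1.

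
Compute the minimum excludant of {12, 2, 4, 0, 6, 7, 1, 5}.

3

The values 0, 1, 2 are all present; 3 is the first non-negative integer missing from the set.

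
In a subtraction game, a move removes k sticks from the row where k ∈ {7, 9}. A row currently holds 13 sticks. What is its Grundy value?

1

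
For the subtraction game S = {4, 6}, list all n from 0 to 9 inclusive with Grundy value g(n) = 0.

Build the Grundy sequence with g(k) = mex{g(k−s) : s ∈ {4, 6}, s ≤ k}:
g(0) = mex{} = 0
g(1) = mex{} = 0
g(2) = mex{} = 0
g(3) = mex{} = 0
g(4) = mex{0} = 1
g(5) = mex{0} = 1
g(6) = mex{0} = 1
g(7) = mex{0} = 1
g(8) = mex{0,1} = 2
g(9) = mex{0,1} = 2
The P-positions (g = 0) in 0..9 are 0, 1, 2, 3.

0, 1, 2, 3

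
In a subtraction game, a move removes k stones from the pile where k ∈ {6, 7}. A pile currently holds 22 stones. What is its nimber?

1

Compute g(0), g(1), … for moves {6, 7}:
k:     0  1  2  3  4  5  6  7  8  9 10 11 12 13 14 15 16 17 18 19 20 21 22
g(k):  0  0  0  0  0  0  1  1  1  1  1  1  2  0  0  0  0  0  0  1  1  1  1
So g(22) = 1.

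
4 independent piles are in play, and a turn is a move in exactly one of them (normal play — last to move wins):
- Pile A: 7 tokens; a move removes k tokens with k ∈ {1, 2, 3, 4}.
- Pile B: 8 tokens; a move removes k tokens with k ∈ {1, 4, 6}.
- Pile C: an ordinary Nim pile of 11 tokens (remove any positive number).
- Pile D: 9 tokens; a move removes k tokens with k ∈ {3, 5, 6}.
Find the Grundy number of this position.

8

For pile A, compute g(0), g(1), … with moves {1, 2, 3, 4}:
k:     0  1  2  3  4  5  6  7
g(k):  0  1  2  3  4  0  1  2
So g(7) = 2.
Grundy values for pile B (subtraction set {1, 4, 6}):
g(0) = mex{} = 0
g(1) = mex{0} = 1
g(2) = mex{1} = 0
g(3) = mex{0} = 1
g(4) = mex{0,1} = 2
g(5) = mex{1,2} = 0
g(6) = mex{0} = 1
g(7) = mex{1} = 0
g(8) = mex{0,2} = 1
So g(8) = 1.
Pile C is a plain Nim pile of size 11, so its Grundy value is 11.
Grundy values for pile D (subtraction set {3, 5, 6}):
k:     0  1  2  3  4  5  6  7  8  9
g(k):  0  0  0  1  1  1  2  2  2  0
So g(9) = 0.
By the Sprague-Grundy theorem, the Grundy value of a sum of independent games is the XOR of the component values.
Combined value = 2 ⊕ 1 ⊕ 11 ⊕ 0 = 8.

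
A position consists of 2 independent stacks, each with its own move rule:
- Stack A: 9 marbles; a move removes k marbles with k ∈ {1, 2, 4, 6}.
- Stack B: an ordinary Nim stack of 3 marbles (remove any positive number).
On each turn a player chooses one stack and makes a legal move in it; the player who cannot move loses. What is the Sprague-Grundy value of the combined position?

For stack A, compute g(0), g(1), … with moves {1, 2, 4, 6}:
k:     0  1  2  3  4  5  6  7  8  9
g(k):  0  1  2  0  1  2  3  4  0  1
So g(9) = 1.
Stack B is a plain Nim stack of size 3, so its Grundy value is 3.
By the Sprague-Grundy theorem, the Grundy value of a sum of independent games is the XOR of the component values.
Combined value = 1 ⊕ 3 = 2.

2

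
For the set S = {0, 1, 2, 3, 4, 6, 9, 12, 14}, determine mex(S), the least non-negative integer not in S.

5

The values 0, 1, 2, 3, 4 are all present; 5 is the first non-negative integer missing from the set.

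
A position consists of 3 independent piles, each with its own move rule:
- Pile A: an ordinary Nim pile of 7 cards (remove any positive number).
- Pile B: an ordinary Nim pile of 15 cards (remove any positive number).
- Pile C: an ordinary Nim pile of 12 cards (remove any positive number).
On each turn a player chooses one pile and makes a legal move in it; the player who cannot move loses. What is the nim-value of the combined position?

Pile A is a plain Nim pile of size 7, so its Grundy value is 7.
Pile B is a plain Nim pile of size 15, so its Grundy value is 15.
Pile C is a plain Nim pile of size 12, so its Grundy value is 12.
By the Sprague-Grundy theorem, the Grundy value of a sum of independent games is the XOR of the component values.
Combined value = 7 XOR 15 XOR 12 = 4.

4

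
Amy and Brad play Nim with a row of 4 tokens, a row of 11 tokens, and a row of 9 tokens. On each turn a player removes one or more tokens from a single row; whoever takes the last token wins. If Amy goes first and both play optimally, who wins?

Amy wins

Nim-sum: 4 ⊕ 11 ⊕ 9 = 6.
The nim-sum is 6 ≠ 0, so this is an N-position: the player to move can win; Amy has a winning move.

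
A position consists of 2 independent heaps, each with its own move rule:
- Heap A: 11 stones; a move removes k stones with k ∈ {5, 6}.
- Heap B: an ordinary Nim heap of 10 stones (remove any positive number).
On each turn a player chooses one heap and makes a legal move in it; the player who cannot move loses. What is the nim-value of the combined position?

For heap A, compute g(0), g(1), … with moves {5, 6}:
k:     0  1  2  3  4  5  6  7  8  9 10 11
g(k):  0  0  0  0  0  1  1  1  1  1  2  0
So g(11) = 0.
Heap B is a plain Nim heap of size 10, so its Grundy value is 10.
By the Sprague-Grundy theorem, the Grundy value of a sum of independent games is the XOR of the component values.
Combined value = 0 ⊕ 10 = 10.

10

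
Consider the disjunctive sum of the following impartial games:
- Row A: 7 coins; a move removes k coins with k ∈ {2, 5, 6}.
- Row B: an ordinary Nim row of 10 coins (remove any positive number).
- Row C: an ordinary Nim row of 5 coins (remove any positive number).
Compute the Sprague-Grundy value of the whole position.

Grundy values for row A (subtraction set {2, 5, 6}):
k:     0  1  2  3  4  5  6  7
g(k):  0  0  1  1  0  2  1  3
So g(7) = 3.
Row B is a plain Nim row of size 10, so its Grundy value is 10.
Row C is a plain Nim row of size 5, so its Grundy value is 5.
By the Sprague-Grundy theorem, the Grundy value of a sum of independent games is the XOR of the component values.
Combined value = 3 XOR 10 XOR 5 = 12.

12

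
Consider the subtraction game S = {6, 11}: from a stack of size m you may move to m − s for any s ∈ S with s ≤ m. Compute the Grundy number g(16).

2

Grundy values for subtraction set {6, 11}:
k:     0  1  2  3  4  5  6  7  8  9 10 11 12 13 14 15 16
g(k):  0  0  0  0  0  0  1  1  1  1  1  1  2  2  2  2  2
So g(16) = 2.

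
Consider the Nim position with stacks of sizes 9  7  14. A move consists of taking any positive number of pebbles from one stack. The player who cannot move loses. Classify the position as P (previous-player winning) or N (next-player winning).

In binary:
  1001  (9)
  0111  (7)
  1110  (14)
  ----
  0000  (0)
The nim-sum is 0, so this is a P-position: the player to move is in a losing position under optimal play.

P-position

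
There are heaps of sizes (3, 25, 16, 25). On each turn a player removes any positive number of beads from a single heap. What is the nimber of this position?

19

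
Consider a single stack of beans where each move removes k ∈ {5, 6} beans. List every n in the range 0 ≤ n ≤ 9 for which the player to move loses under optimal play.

0, 1, 2, 3, 4

Grundy values for subtraction set {5, 6}:
g(0) = mex{} = 0
g(1) = mex{} = 0
g(2) = mex{} = 0
g(3) = mex{} = 0
g(4) = mex{} = 0
g(5) = mex{0} = 1
g(6) = mex{0} = 1
g(7) = mex{0} = 1
g(8) = mex{0} = 1
g(9) = mex{0} = 1
The P-positions (g = 0) in 0..9 are 0, 1, 2, 3, 4.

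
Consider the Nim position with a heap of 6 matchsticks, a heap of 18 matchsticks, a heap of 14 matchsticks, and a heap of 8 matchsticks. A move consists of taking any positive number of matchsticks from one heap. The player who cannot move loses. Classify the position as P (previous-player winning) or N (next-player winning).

N-position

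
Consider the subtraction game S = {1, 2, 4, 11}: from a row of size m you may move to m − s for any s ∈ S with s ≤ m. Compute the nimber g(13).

1

Build the Grundy sequence with g(k) = mex{g(k−s) : s ∈ {1, 2, 4, 11}, s ≤ k}:
k:     0  1  2  3  4  5  6  7  8  9 10 11 12 13
g(k):  0  1  2  0  1  2  0  1  2  0  1  2  0  1
So g(13) = 1.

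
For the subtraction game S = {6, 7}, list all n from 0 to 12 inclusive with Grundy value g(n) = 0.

0, 1, 2, 3, 4, 5

Grundy values for subtraction set {6, 7}:
g(0) = mex{} = 0
g(1) = mex{} = 0
g(2) = mex{} = 0
g(3) = mex{} = 0
g(4) = mex{} = 0
g(5) = mex{} = 0
g(6) = mex{0} = 1
g(7) = mex{0} = 1
g(8) = mex{0} = 1
g(9) = mex{0} = 1
g(10) = mex{0} = 1
g(11) = mex{0} = 1
g(12) = mex{0,1} = 2
The P-positions (g = 0) in 0..12 are 0, 1, 2, 3, 4, 5.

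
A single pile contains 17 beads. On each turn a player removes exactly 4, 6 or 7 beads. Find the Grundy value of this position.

Compute g(0), g(1), … for moves {4, 6, 7}:
k:     0  1  2  3  4  5  6  7  8  9 10 11 12 13 14 15 16 17
g(k):  0  0  0  0  1  1  1  1  2  2  2  0  0  0  0  1  1  1
So g(17) = 1.

1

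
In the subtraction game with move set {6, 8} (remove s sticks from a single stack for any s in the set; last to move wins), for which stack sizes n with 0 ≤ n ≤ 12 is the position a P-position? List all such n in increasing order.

0, 1, 2, 3, 4, 5

Compute g(0), g(1), … for moves {6, 8}:
g(0) = mex{} = 0
g(1) = mex{} = 0
g(2) = mex{} = 0
g(3) = mex{} = 0
g(4) = mex{} = 0
g(5) = mex{} = 0
g(6) = mex{0} = 1
g(7) = mex{0} = 1
g(8) = mex{0} = 1
g(9) = mex{0} = 1
g(10) = mex{0} = 1
g(11) = mex{0} = 1
g(12) = mex{0,1} = 2
The P-positions (g = 0) in 0..12 are 0, 1, 2, 3, 4, 5.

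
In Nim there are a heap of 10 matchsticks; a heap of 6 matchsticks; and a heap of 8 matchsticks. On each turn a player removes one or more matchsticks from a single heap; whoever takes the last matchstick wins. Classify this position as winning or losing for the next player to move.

Winning position

Bitwise XOR of the heap sizes:
  1010  (10)
  0110  (6)
  1000  (8)
  ----
  0100  (4)
The nim-sum is 4 ≠ 0, so this is an N-position: the player to move can win.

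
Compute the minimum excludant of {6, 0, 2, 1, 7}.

3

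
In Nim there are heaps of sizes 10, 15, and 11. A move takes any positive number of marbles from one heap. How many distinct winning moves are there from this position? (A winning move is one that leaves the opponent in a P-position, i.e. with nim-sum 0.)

3

Compute the nim-sum pairwise:
10 ^ 15 = 5
5 ^ 11 = 14
The overall nim-sum is X = 14. A heap of size p has a winning move iff p XOR X < p (reduce it to p XOR X).
  10: 10 XOR 14 = 4 < 10 — winning move (to 4).
  15: 15 XOR 14 = 1 < 15 — winning move (to 1).
  11: 11 XOR 14 = 5 < 11 — winning move (to 5).
That gives 3 winning moves.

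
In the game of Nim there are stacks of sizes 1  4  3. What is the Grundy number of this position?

Nim-sum: 1 ^ 4 ^ 3 = 6.

6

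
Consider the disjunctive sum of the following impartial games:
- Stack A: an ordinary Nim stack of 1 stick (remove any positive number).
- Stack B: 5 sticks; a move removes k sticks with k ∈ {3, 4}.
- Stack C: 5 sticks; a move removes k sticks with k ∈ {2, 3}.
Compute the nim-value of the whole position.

Stack A is a plain Nim stack of size 1, so its Grundy value is 1.
Grundy values for stack B (subtraction set {3, 4}):
k:     0  1  2  3  4  5
g(k):  0  0  0  1  1  1
So g(5) = 1.
Grundy values for stack C (subtraction set {2, 3}):
k:     0  1  2  3  4  5
g(k):  0  0  1  1  2  0
So g(5) = 0.
The value of a disjunctive sum is the nim-sum of the parts.
Combined value = 1 XOR 1 XOR 0 = 0.

0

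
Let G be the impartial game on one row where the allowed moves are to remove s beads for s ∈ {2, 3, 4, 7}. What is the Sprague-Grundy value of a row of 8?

1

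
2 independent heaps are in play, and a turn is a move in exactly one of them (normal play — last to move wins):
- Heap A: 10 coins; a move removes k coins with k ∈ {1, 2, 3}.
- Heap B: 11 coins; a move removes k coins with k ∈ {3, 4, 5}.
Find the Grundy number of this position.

3

For heap A, compute g(0), g(1), … with moves {1, 2, 3}:
g(0) = mex{} = 0
g(1) = mex{0} = 1
g(2) = mex{0,1} = 2
g(3) = mex{0,1,2} = 3
g(4) = mex{1,2,3} = 0
g(5) = mex{0,2,3} = 1
g(6) = mex{0,1,3} = 2
g(7) = mex{0,1,2} = 3
g(8) = mex{1,2,3} = 0
g(9) = mex{0,2,3} = 1
g(10) = mex{0,1,3} = 2
So g(10) = 2.
For heap B, compute g(0), g(1), … with moves {3, 4, 5}:
k:     0  1  2  3  4  5  6  7  8  9 10 11
g(k):  0  0  0  1  1  1  2  2  0  0  0  1
So g(11) = 1.
The value of a disjunctive sum is the nim-sum of the parts.
Combined value = 2 ⊕ 1 = 3.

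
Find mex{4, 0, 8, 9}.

0 is in the set but 1 is not, so the mex is 1.

1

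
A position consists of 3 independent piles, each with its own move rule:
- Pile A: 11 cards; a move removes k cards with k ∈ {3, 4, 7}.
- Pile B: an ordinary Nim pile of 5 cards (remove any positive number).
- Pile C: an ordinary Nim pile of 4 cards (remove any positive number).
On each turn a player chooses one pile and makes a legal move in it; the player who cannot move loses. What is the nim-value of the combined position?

1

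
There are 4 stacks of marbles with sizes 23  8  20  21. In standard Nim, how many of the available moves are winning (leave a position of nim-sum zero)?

Bitwise XOR of the heap sizes:
  10111  (23)
  01000  (8)
  10100  (20)
  10101  (21)
  -----
  11110  (30)
The overall nim-sum is X = 30. A stack of size p has a winning move iff p XOR X < p (reduce it to p XOR X).
  23: 23 XOR 30 = 9 < 23 — winning move (to 9).
  8: 8 XOR 30 = 22 ≥ 8 — no move.
  20: 20 XOR 30 = 10 < 20 — winning move (to 10).
  21: 21 XOR 30 = 11 < 21 — winning move (to 11).
That gives 3 winning moves.

3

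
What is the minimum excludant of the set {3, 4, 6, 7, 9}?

0 is not in the set, so the mex is 0.

0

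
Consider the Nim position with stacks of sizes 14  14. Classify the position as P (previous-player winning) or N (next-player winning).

Nim-sum: 14 ⊕ 14 = 0.
The nim-sum is 0, so this is a P-position: the player to move is in a losing position under optimal play.

P-position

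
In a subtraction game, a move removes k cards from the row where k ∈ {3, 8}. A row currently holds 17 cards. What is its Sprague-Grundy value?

Build the Grundy sequence with g(k) = mex{g(k−s) : s ∈ {3, 8}, s ≤ k}:
k:     0  1  2  3  4  5  6  7  8  9 10 11 12 13 14 15 16 17
g(k):  0  0  0  1  1  1  0  0  2  1  1  0  0  0  1  1  1  0
So g(17) = 0.

0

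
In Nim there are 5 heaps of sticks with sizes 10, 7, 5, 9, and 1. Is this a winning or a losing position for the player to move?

Losing position

Nim-sum: 10 ^ 7 ^ 5 ^ 9 ^ 1 = 0.
The nim-sum is 0, so this is a P-position: the player to move is in a losing position under optimal play.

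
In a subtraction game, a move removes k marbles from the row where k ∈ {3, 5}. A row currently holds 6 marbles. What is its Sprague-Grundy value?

Compute g(0), g(1), … for moves {3, 5}:
g(0) = mex{} = 0
g(1) = mex{} = 0
g(2) = mex{} = 0
g(3) = mex{0} = 1
g(4) = mex{0} = 1
g(5) = mex{0} = 1
g(6) = mex{0,1} = 2
So g(6) = 2.

2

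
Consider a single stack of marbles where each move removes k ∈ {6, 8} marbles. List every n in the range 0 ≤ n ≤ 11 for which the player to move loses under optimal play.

0, 1, 2, 3, 4, 5

Compute g(0), g(1), … for moves {6, 8}:
g(0) = mex{} = 0
g(1) = mex{} = 0
g(2) = mex{} = 0
g(3) = mex{} = 0
g(4) = mex{} = 0
g(5) = mex{} = 0
g(6) = mex{0} = 1
g(7) = mex{0} = 1
g(8) = mex{0} = 1
g(9) = mex{0} = 1
g(10) = mex{0} = 1
g(11) = mex{0} = 1
The P-positions (g = 0) in 0..11 are 0, 1, 2, 3, 4, 5.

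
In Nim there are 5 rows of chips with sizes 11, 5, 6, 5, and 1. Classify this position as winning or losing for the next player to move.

Winning position

In binary:
  1011  (11)
  0101  (5)
  0110  (6)
  0101  (5)
  0001  (1)
  ----
  1100  (12)
The nim-sum is 12 ≠ 0, so this is an N-position: the player to move can win.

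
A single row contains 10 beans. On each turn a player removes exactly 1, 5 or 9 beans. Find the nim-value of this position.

Compute g(0), g(1), … for moves {1, 5, 9}:
g(0) = mex{} = 0
g(1) = mex{0} = 1
g(2) = mex{1} = 0
g(3) = mex{0} = 1
g(4) = mex{1} = 0
g(5) = mex{0} = 1
g(6) = mex{1} = 0
g(7) = mex{0} = 1
g(8) = mex{1} = 0
g(9) = mex{0} = 1
g(10) = mex{1} = 0
So g(10) = 0.

0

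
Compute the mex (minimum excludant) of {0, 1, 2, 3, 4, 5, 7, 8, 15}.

6

The values 0, 1, 2, 3, 4, 5 are all present; 6 is the first non-negative integer missing from the set.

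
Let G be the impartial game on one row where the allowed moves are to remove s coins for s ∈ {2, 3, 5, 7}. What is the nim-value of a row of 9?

Build the Grundy sequence with g(k) = mex{g(k−s) : s ∈ {2, 3, 5, 7}, s ≤ k}:
g(0) = mex{} = 0
g(1) = mex{} = 0
g(2) = mex{0} = 1
g(3) = mex{0} = 1
g(4) = mex{0,1} = 2
g(5) = mex{0,1} = 2
g(6) = mex{0,1,2} = 3
g(7) = mex{0,1,2} = 3
g(8) = mex{0,1,2,3} = 4
g(9) = mex{1,2,3} = 0
So g(9) = 0.

0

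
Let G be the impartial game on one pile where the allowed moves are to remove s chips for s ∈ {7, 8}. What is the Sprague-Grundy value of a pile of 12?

1

Grundy values for subtraction set {7, 8}:
k:     0  1  2  3  4  5  6  7  8  9 10 11 12
g(k):  0  0  0  0  0  0  0  1  1  1  1  1  1
So g(12) = 1.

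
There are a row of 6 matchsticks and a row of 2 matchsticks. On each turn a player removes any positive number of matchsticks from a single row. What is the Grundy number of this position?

4

Nim-sum: 6 ⊕ 2 = 4.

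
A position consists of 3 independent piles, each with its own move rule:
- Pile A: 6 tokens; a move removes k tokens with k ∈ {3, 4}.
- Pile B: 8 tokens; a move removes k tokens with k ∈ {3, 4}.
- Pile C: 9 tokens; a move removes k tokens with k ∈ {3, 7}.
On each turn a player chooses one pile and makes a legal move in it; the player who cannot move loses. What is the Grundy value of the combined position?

3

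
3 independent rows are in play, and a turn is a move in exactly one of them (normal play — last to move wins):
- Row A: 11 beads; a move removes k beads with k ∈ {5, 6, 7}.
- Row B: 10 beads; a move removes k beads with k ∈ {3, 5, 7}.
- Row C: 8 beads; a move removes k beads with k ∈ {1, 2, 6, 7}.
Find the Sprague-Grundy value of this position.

Build the Grundy sequence for row A with g(k) = mex{g(k−s) : s ∈ {5, 6, 7}, s ≤ k}:
k:     0  1  2  3  4  5  6  7  8  9 10 11
g(k):  0  0  0  0  0  1  1  1  1  1  2  2
So g(11) = 2.
Build the Grundy sequence for row B with g(k) = mex{g(k−s) : s ∈ {3, 5, 7}, s ≤ k}:
k:     0  1  2  3  4  5  6  7  8  9 10
g(k):  0  0  0  1  1  1  2  2  2  3  0
So g(10) = 0.
Build the Grundy sequence for row C with g(k) = mex{g(k−s) : s ∈ {1, 2, 6, 7}, s ≤ k}:
g(0) = mex{} = 0
g(1) = mex{0} = 1
g(2) = mex{0,1} = 2
g(3) = mex{1,2} = 0
g(4) = mex{0,2} = 1
g(5) = mex{0,1} = 2
g(6) = mex{0,1,2} = 3
g(7) = mex{0,1,2,3} = 4
g(8) = mex{1,2,3,4} = 0
So g(8) = 0.
The value of a disjunctive sum is the nim-sum of the parts.
Combined value = 2 ⊕ 0 ⊕ 0 = 2.

2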